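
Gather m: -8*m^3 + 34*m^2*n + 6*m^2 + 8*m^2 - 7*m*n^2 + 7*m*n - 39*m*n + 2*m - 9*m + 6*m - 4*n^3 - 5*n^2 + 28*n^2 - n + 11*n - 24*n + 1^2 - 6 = -8*m^3 + m^2*(34*n + 14) + m*(-7*n^2 - 32*n - 1) - 4*n^3 + 23*n^2 - 14*n - 5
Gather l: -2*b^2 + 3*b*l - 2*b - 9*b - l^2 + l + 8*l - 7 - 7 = -2*b^2 - 11*b - l^2 + l*(3*b + 9) - 14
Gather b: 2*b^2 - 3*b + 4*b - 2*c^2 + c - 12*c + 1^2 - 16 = 2*b^2 + b - 2*c^2 - 11*c - 15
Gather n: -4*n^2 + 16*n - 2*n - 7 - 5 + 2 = -4*n^2 + 14*n - 10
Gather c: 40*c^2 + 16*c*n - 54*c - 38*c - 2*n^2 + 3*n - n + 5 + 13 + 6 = 40*c^2 + c*(16*n - 92) - 2*n^2 + 2*n + 24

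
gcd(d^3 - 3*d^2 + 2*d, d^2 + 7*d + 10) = 1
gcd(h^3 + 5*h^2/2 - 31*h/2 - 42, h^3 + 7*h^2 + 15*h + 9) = h + 3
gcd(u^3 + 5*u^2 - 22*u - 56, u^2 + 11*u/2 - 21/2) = u + 7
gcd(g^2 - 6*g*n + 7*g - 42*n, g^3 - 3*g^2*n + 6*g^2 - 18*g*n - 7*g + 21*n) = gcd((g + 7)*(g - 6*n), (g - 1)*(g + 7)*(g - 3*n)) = g + 7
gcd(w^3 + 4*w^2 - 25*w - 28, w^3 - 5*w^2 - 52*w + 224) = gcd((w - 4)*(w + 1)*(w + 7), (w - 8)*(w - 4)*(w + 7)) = w^2 + 3*w - 28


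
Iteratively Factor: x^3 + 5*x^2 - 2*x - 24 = (x + 4)*(x^2 + x - 6) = (x - 2)*(x + 4)*(x + 3)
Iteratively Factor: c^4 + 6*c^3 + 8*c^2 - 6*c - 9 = (c + 1)*(c^3 + 5*c^2 + 3*c - 9) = (c - 1)*(c + 1)*(c^2 + 6*c + 9) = (c - 1)*(c + 1)*(c + 3)*(c + 3)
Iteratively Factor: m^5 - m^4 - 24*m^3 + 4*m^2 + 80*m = (m - 2)*(m^4 + m^3 - 22*m^2 - 40*m) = (m - 5)*(m - 2)*(m^3 + 6*m^2 + 8*m) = (m - 5)*(m - 2)*(m + 4)*(m^2 + 2*m) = (m - 5)*(m - 2)*(m + 2)*(m + 4)*(m)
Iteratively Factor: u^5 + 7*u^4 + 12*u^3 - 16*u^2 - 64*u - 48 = (u + 3)*(u^4 + 4*u^3 - 16*u - 16) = (u - 2)*(u + 3)*(u^3 + 6*u^2 + 12*u + 8) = (u - 2)*(u + 2)*(u + 3)*(u^2 + 4*u + 4) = (u - 2)*(u + 2)^2*(u + 3)*(u + 2)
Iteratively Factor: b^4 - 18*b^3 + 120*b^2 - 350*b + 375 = (b - 5)*(b^3 - 13*b^2 + 55*b - 75) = (b - 5)^2*(b^2 - 8*b + 15) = (b - 5)^3*(b - 3)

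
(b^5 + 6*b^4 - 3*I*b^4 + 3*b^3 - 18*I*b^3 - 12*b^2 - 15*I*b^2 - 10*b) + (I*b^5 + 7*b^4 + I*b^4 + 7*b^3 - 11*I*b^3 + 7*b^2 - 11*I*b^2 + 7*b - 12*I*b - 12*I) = b^5 + I*b^5 + 13*b^4 - 2*I*b^4 + 10*b^3 - 29*I*b^3 - 5*b^2 - 26*I*b^2 - 3*b - 12*I*b - 12*I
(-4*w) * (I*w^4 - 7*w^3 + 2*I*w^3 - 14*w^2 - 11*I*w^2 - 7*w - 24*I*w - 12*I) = -4*I*w^5 + 28*w^4 - 8*I*w^4 + 56*w^3 + 44*I*w^3 + 28*w^2 + 96*I*w^2 + 48*I*w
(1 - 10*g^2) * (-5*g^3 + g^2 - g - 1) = 50*g^5 - 10*g^4 + 5*g^3 + 11*g^2 - g - 1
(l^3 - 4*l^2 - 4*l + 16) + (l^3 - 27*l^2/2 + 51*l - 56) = 2*l^3 - 35*l^2/2 + 47*l - 40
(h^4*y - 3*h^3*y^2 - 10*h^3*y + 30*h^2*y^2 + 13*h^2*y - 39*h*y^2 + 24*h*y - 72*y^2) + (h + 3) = h^4*y - 3*h^3*y^2 - 10*h^3*y + 30*h^2*y^2 + 13*h^2*y - 39*h*y^2 + 24*h*y + h - 72*y^2 + 3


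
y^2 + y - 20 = (y - 4)*(y + 5)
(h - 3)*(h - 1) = h^2 - 4*h + 3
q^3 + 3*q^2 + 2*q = q*(q + 1)*(q + 2)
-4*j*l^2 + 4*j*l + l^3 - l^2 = l*(-4*j + l)*(l - 1)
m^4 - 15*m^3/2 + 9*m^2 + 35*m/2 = m*(m - 5)*(m - 7/2)*(m + 1)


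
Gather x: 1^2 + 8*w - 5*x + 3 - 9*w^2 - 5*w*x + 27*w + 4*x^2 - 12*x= -9*w^2 + 35*w + 4*x^2 + x*(-5*w - 17) + 4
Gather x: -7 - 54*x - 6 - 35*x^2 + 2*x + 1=-35*x^2 - 52*x - 12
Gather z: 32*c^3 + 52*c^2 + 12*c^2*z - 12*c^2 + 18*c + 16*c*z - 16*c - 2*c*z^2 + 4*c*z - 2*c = 32*c^3 + 40*c^2 - 2*c*z^2 + z*(12*c^2 + 20*c)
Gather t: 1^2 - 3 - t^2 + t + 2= -t^2 + t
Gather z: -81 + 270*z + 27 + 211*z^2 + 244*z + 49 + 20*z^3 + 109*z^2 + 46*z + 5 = 20*z^3 + 320*z^2 + 560*z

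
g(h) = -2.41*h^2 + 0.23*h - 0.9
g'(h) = 0.23 - 4.82*h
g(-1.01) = -3.59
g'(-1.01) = 5.10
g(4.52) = -49.10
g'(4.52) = -21.56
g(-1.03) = -3.69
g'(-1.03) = 5.19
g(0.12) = -0.91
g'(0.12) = -0.35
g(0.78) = -2.19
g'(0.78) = -3.53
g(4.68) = -52.61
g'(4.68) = -22.33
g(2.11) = -11.14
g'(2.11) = -9.94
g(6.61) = -104.68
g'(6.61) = -31.63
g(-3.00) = -23.28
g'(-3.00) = 14.69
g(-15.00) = -546.60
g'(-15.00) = 72.53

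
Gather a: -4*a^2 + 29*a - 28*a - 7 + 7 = -4*a^2 + a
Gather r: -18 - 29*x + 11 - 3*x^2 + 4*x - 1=-3*x^2 - 25*x - 8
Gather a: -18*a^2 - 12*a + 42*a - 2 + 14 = -18*a^2 + 30*a + 12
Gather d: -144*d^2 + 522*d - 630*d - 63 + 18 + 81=-144*d^2 - 108*d + 36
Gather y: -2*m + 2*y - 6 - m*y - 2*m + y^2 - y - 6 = -4*m + y^2 + y*(1 - m) - 12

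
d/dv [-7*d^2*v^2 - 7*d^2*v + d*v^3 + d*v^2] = d*(-14*d*v - 7*d + 3*v^2 + 2*v)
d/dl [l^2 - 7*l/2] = 2*l - 7/2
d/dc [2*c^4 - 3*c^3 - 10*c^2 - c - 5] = 8*c^3 - 9*c^2 - 20*c - 1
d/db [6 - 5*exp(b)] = -5*exp(b)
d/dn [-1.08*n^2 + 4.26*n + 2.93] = 4.26 - 2.16*n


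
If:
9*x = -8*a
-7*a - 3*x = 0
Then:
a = 0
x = 0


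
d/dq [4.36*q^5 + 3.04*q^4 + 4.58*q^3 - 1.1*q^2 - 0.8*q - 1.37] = 21.8*q^4 + 12.16*q^3 + 13.74*q^2 - 2.2*q - 0.8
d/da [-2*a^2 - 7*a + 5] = -4*a - 7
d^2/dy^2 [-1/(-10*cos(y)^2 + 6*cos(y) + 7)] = 2*(200*sin(y)^4 - 258*sin(y)^2 + 183*cos(y)/2 - 45*cos(3*y)/2 - 48)/(10*sin(y)^2 + 6*cos(y) - 3)^3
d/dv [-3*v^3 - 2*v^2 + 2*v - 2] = -9*v^2 - 4*v + 2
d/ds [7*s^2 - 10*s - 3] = 14*s - 10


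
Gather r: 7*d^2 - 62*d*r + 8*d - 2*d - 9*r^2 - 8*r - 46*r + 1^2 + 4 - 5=7*d^2 + 6*d - 9*r^2 + r*(-62*d - 54)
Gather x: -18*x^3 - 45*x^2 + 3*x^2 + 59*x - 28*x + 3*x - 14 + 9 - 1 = -18*x^3 - 42*x^2 + 34*x - 6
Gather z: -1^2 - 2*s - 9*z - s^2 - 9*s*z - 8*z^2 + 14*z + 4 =-s^2 - 2*s - 8*z^2 + z*(5 - 9*s) + 3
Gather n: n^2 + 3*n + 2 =n^2 + 3*n + 2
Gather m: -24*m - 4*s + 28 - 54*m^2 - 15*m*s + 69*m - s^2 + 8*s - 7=-54*m^2 + m*(45 - 15*s) - s^2 + 4*s + 21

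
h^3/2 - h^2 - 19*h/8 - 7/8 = (h/2 + 1/2)*(h - 7/2)*(h + 1/2)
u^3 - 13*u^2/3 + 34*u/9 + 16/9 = (u - 8/3)*(u - 2)*(u + 1/3)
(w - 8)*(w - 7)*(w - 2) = w^3 - 17*w^2 + 86*w - 112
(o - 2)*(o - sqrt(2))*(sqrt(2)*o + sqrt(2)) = sqrt(2)*o^3 - 2*o^2 - sqrt(2)*o^2 - 2*sqrt(2)*o + 2*o + 4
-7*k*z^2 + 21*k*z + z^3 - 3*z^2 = z*(-7*k + z)*(z - 3)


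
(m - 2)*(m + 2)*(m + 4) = m^3 + 4*m^2 - 4*m - 16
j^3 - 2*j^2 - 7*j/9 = j*(j - 7/3)*(j + 1/3)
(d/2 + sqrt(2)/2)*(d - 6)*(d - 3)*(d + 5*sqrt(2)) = d^4/2 - 9*d^3/2 + 3*sqrt(2)*d^3 - 27*sqrt(2)*d^2 + 14*d^2 - 45*d + 54*sqrt(2)*d + 90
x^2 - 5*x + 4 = (x - 4)*(x - 1)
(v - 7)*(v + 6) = v^2 - v - 42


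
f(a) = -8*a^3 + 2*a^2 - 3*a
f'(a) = -24*a^2 + 4*a - 3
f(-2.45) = 137.00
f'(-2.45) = -156.86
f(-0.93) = 10.95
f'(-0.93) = -27.48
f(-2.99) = 240.70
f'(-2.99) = -229.52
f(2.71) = -152.66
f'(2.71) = -168.42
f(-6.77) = 2594.29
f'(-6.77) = -1130.07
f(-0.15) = 0.52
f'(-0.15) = -4.14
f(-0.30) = 1.30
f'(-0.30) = -6.36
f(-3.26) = 308.20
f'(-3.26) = -271.10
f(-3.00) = 243.00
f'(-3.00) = -231.00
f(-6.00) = 1818.00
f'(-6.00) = -891.00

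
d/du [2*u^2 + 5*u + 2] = 4*u + 5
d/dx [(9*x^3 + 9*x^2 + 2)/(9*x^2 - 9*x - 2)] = 9*(9*x^4 - 18*x^3 - 15*x^2 - 8*x + 2)/(81*x^4 - 162*x^3 + 45*x^2 + 36*x + 4)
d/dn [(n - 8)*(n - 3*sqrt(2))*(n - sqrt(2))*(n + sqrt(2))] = 4*n^3 - 24*n^2 - 9*sqrt(2)*n^2 - 4*n + 48*sqrt(2)*n + 6*sqrt(2) + 16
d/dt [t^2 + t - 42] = 2*t + 1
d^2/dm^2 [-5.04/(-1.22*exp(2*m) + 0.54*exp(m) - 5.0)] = ((2.7216 - 24.5952*exp(m))*(1.22*exp(2*m) - 0.54*exp(m) + 5.0) + 5.04*(2.44*exp(m) - 0.54)*(4.88*exp(m) - 1.08)*exp(m))*exp(m)/(1.22*exp(2*m) - 0.54*exp(m) + 5.0)^3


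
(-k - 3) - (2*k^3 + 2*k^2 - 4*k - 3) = -2*k^3 - 2*k^2 + 3*k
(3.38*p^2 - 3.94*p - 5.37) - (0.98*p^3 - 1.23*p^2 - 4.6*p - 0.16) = -0.98*p^3 + 4.61*p^2 + 0.66*p - 5.21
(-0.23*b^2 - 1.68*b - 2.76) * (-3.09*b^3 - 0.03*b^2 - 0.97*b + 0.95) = 0.7107*b^5 + 5.1981*b^4 + 8.8019*b^3 + 1.4939*b^2 + 1.0812*b - 2.622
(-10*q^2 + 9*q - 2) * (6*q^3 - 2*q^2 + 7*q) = -60*q^5 + 74*q^4 - 100*q^3 + 67*q^2 - 14*q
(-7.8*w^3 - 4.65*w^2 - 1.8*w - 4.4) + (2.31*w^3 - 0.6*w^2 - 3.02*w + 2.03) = -5.49*w^3 - 5.25*w^2 - 4.82*w - 2.37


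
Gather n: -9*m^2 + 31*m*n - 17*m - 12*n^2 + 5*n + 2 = -9*m^2 - 17*m - 12*n^2 + n*(31*m + 5) + 2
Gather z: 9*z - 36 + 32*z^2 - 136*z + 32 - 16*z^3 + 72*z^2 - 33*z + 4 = -16*z^3 + 104*z^2 - 160*z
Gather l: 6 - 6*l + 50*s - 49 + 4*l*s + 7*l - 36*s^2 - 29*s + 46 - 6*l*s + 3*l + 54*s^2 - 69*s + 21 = l*(4 - 2*s) + 18*s^2 - 48*s + 24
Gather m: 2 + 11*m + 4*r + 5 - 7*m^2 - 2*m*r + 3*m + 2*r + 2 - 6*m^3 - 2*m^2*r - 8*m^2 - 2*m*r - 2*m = -6*m^3 + m^2*(-2*r - 15) + m*(12 - 4*r) + 6*r + 9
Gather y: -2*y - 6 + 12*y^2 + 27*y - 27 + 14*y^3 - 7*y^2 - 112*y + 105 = 14*y^3 + 5*y^2 - 87*y + 72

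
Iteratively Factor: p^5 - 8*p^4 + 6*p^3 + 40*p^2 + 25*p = (p - 5)*(p^4 - 3*p^3 - 9*p^2 - 5*p) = p*(p - 5)*(p^3 - 3*p^2 - 9*p - 5) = p*(p - 5)*(p + 1)*(p^2 - 4*p - 5) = p*(p - 5)*(p + 1)^2*(p - 5)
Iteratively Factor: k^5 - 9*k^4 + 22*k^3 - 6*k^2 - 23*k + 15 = (k - 1)*(k^4 - 8*k^3 + 14*k^2 + 8*k - 15) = (k - 1)*(k + 1)*(k^3 - 9*k^2 + 23*k - 15) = (k - 1)^2*(k + 1)*(k^2 - 8*k + 15) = (k - 3)*(k - 1)^2*(k + 1)*(k - 5)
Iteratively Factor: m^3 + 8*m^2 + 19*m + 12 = (m + 3)*(m^2 + 5*m + 4) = (m + 1)*(m + 3)*(m + 4)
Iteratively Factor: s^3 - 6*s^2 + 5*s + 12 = (s - 4)*(s^2 - 2*s - 3) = (s - 4)*(s - 3)*(s + 1)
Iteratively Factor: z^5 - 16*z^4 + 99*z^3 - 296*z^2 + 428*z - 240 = (z - 3)*(z^4 - 13*z^3 + 60*z^2 - 116*z + 80) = (z - 3)*(z - 2)*(z^3 - 11*z^2 + 38*z - 40) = (z - 5)*(z - 3)*(z - 2)*(z^2 - 6*z + 8) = (z - 5)*(z - 4)*(z - 3)*(z - 2)*(z - 2)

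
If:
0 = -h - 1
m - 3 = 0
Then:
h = -1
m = 3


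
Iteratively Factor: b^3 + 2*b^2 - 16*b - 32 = (b - 4)*(b^2 + 6*b + 8) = (b - 4)*(b + 4)*(b + 2)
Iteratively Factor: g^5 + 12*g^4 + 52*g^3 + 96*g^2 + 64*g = (g + 2)*(g^4 + 10*g^3 + 32*g^2 + 32*g) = (g + 2)*(g + 4)*(g^3 + 6*g^2 + 8*g) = g*(g + 2)*(g + 4)*(g^2 + 6*g + 8) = g*(g + 2)*(g + 4)^2*(g + 2)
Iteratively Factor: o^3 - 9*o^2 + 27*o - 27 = (o - 3)*(o^2 - 6*o + 9) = (o - 3)^2*(o - 3)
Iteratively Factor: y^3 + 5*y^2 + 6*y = (y)*(y^2 + 5*y + 6) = y*(y + 2)*(y + 3)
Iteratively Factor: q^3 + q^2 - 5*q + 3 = (q - 1)*(q^2 + 2*q - 3) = (q - 1)^2*(q + 3)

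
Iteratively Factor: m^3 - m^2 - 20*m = (m)*(m^2 - m - 20) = m*(m + 4)*(m - 5)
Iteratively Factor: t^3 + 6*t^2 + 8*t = (t + 2)*(t^2 + 4*t) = t*(t + 2)*(t + 4)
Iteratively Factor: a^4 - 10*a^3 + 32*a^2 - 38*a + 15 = (a - 1)*(a^3 - 9*a^2 + 23*a - 15) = (a - 5)*(a - 1)*(a^2 - 4*a + 3) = (a - 5)*(a - 3)*(a - 1)*(a - 1)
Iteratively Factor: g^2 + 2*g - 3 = (g + 3)*(g - 1)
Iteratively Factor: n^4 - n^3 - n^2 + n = (n - 1)*(n^3 - n) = (n - 1)*(n + 1)*(n^2 - n) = n*(n - 1)*(n + 1)*(n - 1)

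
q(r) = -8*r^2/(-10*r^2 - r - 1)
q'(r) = -8*r^2*(20*r + 1)/(-10*r^2 - r - 1)^2 - 16*r/(-10*r^2 - r - 1)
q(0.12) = 0.09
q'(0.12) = 1.27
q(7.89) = 0.79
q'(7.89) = 0.00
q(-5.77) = 0.81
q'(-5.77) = 0.00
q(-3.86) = 0.82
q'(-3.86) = 0.00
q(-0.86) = 0.79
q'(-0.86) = -0.14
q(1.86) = 0.74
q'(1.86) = 0.04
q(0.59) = 0.55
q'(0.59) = 0.48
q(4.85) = 0.78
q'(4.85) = 0.00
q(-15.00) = 0.81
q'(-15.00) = 0.00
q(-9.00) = 0.81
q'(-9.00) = 0.00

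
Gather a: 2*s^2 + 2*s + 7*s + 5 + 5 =2*s^2 + 9*s + 10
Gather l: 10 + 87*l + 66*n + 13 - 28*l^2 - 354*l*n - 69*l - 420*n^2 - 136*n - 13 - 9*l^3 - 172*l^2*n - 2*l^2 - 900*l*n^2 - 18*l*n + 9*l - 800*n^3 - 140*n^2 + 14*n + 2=-9*l^3 + l^2*(-172*n - 30) + l*(-900*n^2 - 372*n + 27) - 800*n^3 - 560*n^2 - 56*n + 12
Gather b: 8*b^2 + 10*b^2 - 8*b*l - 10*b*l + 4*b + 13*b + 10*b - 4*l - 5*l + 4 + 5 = 18*b^2 + b*(27 - 18*l) - 9*l + 9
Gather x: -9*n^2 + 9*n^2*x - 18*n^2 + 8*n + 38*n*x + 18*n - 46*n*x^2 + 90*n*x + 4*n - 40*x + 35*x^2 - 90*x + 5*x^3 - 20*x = -27*n^2 + 30*n + 5*x^3 + x^2*(35 - 46*n) + x*(9*n^2 + 128*n - 150)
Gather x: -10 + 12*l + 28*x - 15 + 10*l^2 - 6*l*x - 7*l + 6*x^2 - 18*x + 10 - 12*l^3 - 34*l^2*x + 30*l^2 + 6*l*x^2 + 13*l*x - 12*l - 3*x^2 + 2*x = -12*l^3 + 40*l^2 - 7*l + x^2*(6*l + 3) + x*(-34*l^2 + 7*l + 12) - 15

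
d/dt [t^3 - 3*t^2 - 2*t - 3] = 3*t^2 - 6*t - 2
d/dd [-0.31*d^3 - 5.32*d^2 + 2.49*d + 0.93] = -0.93*d^2 - 10.64*d + 2.49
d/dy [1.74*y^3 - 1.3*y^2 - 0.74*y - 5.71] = 5.22*y^2 - 2.6*y - 0.74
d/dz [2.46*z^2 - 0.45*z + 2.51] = 4.92*z - 0.45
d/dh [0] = 0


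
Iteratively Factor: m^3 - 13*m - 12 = (m + 1)*(m^2 - m - 12) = (m + 1)*(m + 3)*(m - 4)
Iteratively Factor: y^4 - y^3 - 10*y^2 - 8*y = (y + 1)*(y^3 - 2*y^2 - 8*y) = (y + 1)*(y + 2)*(y^2 - 4*y) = (y - 4)*(y + 1)*(y + 2)*(y)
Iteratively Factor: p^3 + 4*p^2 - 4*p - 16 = (p - 2)*(p^2 + 6*p + 8) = (p - 2)*(p + 4)*(p + 2)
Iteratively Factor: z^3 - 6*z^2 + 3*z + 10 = (z + 1)*(z^2 - 7*z + 10) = (z - 2)*(z + 1)*(z - 5)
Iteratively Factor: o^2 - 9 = (o - 3)*(o + 3)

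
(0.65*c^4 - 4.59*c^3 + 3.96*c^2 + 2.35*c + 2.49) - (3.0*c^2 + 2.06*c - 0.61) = 0.65*c^4 - 4.59*c^3 + 0.96*c^2 + 0.29*c + 3.1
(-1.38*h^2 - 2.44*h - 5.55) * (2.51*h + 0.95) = -3.4638*h^3 - 7.4354*h^2 - 16.2485*h - 5.2725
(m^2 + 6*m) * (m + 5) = m^3 + 11*m^2 + 30*m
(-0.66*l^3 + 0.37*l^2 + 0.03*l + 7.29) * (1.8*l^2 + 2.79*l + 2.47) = -1.188*l^5 - 1.1754*l^4 - 0.5439*l^3 + 14.1196*l^2 + 20.4132*l + 18.0063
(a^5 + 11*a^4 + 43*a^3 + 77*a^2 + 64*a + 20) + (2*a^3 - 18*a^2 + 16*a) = a^5 + 11*a^4 + 45*a^3 + 59*a^2 + 80*a + 20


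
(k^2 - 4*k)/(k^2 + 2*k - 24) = k/(k + 6)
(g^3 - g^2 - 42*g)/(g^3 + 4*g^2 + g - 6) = g*(g^2 - g - 42)/(g^3 + 4*g^2 + g - 6)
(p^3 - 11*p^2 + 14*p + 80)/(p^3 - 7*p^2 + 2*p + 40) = (p - 8)/(p - 4)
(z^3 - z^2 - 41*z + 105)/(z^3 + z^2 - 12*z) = (z^2 + 2*z - 35)/(z*(z + 4))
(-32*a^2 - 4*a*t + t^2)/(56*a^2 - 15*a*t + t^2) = (4*a + t)/(-7*a + t)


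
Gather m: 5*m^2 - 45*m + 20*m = 5*m^2 - 25*m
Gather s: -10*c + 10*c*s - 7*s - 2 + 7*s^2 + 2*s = -10*c + 7*s^2 + s*(10*c - 5) - 2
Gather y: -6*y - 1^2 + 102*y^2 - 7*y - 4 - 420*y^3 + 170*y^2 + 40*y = -420*y^3 + 272*y^2 + 27*y - 5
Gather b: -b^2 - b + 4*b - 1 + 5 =-b^2 + 3*b + 4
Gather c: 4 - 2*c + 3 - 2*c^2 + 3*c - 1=-2*c^2 + c + 6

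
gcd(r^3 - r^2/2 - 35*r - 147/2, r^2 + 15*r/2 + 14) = r + 7/2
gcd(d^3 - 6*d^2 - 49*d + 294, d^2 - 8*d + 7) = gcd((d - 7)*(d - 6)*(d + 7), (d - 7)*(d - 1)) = d - 7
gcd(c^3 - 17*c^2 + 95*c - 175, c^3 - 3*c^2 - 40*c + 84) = c - 7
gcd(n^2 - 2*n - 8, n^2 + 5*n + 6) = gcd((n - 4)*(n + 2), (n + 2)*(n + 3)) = n + 2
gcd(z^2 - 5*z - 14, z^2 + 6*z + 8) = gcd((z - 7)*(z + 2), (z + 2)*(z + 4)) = z + 2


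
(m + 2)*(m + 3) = m^2 + 5*m + 6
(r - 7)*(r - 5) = r^2 - 12*r + 35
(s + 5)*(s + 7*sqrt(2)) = s^2 + 5*s + 7*sqrt(2)*s + 35*sqrt(2)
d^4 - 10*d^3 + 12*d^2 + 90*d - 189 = (d - 7)*(d - 3)^2*(d + 3)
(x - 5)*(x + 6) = x^2 + x - 30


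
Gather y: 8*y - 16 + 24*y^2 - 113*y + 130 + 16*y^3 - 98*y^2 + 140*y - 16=16*y^3 - 74*y^2 + 35*y + 98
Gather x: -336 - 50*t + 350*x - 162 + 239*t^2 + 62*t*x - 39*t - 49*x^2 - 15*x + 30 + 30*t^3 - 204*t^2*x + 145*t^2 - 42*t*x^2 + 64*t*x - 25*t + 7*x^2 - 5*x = 30*t^3 + 384*t^2 - 114*t + x^2*(-42*t - 42) + x*(-204*t^2 + 126*t + 330) - 468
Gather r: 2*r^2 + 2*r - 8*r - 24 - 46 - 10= 2*r^2 - 6*r - 80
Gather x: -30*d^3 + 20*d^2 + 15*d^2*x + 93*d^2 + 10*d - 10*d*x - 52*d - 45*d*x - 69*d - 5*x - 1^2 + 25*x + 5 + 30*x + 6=-30*d^3 + 113*d^2 - 111*d + x*(15*d^2 - 55*d + 50) + 10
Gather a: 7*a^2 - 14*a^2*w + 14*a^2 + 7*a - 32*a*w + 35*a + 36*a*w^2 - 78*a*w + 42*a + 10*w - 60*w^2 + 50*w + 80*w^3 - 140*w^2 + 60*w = a^2*(21 - 14*w) + a*(36*w^2 - 110*w + 84) + 80*w^3 - 200*w^2 + 120*w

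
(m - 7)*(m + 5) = m^2 - 2*m - 35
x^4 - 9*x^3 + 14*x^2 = x^2*(x - 7)*(x - 2)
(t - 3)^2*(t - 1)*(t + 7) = t^4 - 34*t^2 + 96*t - 63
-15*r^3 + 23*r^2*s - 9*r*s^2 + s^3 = (-5*r + s)*(-3*r + s)*(-r + s)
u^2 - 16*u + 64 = (u - 8)^2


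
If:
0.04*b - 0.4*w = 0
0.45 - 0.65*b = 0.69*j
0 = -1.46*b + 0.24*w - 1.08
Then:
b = -0.75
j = 1.36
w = -0.08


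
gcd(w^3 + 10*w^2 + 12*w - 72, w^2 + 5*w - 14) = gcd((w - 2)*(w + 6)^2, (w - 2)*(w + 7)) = w - 2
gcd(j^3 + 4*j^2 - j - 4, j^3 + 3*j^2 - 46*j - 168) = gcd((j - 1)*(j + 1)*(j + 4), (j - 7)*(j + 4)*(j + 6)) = j + 4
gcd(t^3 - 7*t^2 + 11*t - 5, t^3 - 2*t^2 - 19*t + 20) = t^2 - 6*t + 5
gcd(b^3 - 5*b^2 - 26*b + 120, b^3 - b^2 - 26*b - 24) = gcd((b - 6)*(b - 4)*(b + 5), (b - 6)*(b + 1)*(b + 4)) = b - 6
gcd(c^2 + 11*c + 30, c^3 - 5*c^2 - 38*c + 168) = c + 6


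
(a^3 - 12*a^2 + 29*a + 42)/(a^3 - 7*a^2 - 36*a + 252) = (a + 1)/(a + 6)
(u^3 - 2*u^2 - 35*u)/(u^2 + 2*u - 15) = u*(u - 7)/(u - 3)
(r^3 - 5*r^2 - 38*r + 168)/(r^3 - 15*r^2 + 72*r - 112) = (r + 6)/(r - 4)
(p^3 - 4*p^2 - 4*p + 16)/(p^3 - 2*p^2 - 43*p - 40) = (-p^3 + 4*p^2 + 4*p - 16)/(-p^3 + 2*p^2 + 43*p + 40)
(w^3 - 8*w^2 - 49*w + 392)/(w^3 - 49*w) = (w - 8)/w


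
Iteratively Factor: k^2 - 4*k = (k - 4)*(k)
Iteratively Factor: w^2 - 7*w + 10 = (w - 5)*(w - 2)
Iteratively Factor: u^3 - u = (u)*(u^2 - 1) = u*(u - 1)*(u + 1)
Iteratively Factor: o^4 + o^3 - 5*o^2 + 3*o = (o)*(o^3 + o^2 - 5*o + 3) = o*(o - 1)*(o^2 + 2*o - 3) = o*(o - 1)^2*(o + 3)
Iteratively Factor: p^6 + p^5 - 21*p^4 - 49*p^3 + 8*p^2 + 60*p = (p + 2)*(p^5 - p^4 - 19*p^3 - 11*p^2 + 30*p) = p*(p + 2)*(p^4 - p^3 - 19*p^2 - 11*p + 30) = p*(p - 1)*(p + 2)*(p^3 - 19*p - 30) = p*(p - 5)*(p - 1)*(p + 2)*(p^2 + 5*p + 6) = p*(p - 5)*(p - 1)*(p + 2)^2*(p + 3)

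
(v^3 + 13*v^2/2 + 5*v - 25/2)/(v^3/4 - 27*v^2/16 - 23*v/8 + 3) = 8*(2*v^3 + 13*v^2 + 10*v - 25)/(4*v^3 - 27*v^2 - 46*v + 48)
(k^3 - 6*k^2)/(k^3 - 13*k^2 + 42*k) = k/(k - 7)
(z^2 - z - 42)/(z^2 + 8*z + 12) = (z - 7)/(z + 2)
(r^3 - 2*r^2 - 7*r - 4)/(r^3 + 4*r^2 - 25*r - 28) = (r + 1)/(r + 7)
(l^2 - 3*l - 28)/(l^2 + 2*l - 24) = (l^2 - 3*l - 28)/(l^2 + 2*l - 24)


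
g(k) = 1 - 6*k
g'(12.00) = -6.00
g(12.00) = -71.00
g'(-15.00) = -6.00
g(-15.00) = 91.00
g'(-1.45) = -6.00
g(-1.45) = 9.70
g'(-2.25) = -6.00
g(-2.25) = 14.50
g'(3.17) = -6.00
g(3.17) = -18.02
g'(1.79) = -6.00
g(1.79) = -9.74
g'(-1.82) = -6.00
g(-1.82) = 11.92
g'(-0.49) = -6.00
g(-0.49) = 3.94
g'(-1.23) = -6.00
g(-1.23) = 8.38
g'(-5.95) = -6.00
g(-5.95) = 36.70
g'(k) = -6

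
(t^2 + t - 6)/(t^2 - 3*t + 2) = (t + 3)/(t - 1)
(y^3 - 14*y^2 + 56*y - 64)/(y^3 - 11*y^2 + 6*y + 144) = (y^2 - 6*y + 8)/(y^2 - 3*y - 18)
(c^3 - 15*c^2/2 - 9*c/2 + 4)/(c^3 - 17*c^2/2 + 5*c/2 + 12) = (2*c - 1)/(2*c - 3)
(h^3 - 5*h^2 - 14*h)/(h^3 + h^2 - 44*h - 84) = h/(h + 6)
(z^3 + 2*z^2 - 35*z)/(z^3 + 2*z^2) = (z^2 + 2*z - 35)/(z*(z + 2))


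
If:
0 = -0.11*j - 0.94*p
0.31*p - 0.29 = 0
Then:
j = -7.99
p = 0.94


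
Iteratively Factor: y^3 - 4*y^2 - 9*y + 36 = (y - 3)*(y^2 - y - 12) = (y - 3)*(y + 3)*(y - 4)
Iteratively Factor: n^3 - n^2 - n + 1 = (n - 1)*(n^2 - 1) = (n - 1)*(n + 1)*(n - 1)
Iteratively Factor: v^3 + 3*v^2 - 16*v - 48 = (v - 4)*(v^2 + 7*v + 12) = (v - 4)*(v + 3)*(v + 4)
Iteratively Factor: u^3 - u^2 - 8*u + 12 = (u + 3)*(u^2 - 4*u + 4) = (u - 2)*(u + 3)*(u - 2)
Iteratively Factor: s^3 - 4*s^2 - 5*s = (s)*(s^2 - 4*s - 5) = s*(s - 5)*(s + 1)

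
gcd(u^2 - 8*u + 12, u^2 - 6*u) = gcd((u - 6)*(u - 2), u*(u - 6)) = u - 6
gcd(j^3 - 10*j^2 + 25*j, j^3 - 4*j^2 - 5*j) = j^2 - 5*j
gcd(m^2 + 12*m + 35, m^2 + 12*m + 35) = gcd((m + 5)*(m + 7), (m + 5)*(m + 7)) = m^2 + 12*m + 35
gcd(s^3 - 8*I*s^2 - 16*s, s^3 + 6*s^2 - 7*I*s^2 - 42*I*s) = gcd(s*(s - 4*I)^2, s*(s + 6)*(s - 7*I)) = s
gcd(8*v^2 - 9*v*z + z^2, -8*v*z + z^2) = -8*v + z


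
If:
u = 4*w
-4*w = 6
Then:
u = -6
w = -3/2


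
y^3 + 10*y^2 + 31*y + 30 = (y + 2)*(y + 3)*(y + 5)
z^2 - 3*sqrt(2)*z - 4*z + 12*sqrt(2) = (z - 4)*(z - 3*sqrt(2))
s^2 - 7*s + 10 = (s - 5)*(s - 2)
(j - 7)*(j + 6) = j^2 - j - 42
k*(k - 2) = k^2 - 2*k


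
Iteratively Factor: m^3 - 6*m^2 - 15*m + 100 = (m - 5)*(m^2 - m - 20) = (m - 5)*(m + 4)*(m - 5)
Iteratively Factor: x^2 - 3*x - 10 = (x + 2)*(x - 5)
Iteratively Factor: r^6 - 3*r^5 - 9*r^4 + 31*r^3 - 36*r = (r)*(r^5 - 3*r^4 - 9*r^3 + 31*r^2 - 36) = r*(r - 2)*(r^4 - r^3 - 11*r^2 + 9*r + 18) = r*(r - 2)*(r + 1)*(r^3 - 2*r^2 - 9*r + 18) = r*(r - 2)*(r + 1)*(r + 3)*(r^2 - 5*r + 6) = r*(r - 2)^2*(r + 1)*(r + 3)*(r - 3)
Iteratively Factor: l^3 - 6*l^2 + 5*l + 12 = (l + 1)*(l^2 - 7*l + 12) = (l - 3)*(l + 1)*(l - 4)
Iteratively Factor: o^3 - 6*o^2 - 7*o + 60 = (o - 5)*(o^2 - o - 12) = (o - 5)*(o + 3)*(o - 4)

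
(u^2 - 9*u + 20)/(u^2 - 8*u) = (u^2 - 9*u + 20)/(u*(u - 8))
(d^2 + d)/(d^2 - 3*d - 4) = d/(d - 4)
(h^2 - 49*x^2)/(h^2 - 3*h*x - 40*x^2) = (-h^2 + 49*x^2)/(-h^2 + 3*h*x + 40*x^2)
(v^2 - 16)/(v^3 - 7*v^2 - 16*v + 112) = 1/(v - 7)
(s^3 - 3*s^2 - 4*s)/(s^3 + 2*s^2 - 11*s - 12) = s*(s - 4)/(s^2 + s - 12)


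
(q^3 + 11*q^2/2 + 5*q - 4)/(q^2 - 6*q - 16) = (q^2 + 7*q/2 - 2)/(q - 8)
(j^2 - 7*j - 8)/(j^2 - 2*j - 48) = (j + 1)/(j + 6)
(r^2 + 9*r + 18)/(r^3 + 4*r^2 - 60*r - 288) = (r + 3)/(r^2 - 2*r - 48)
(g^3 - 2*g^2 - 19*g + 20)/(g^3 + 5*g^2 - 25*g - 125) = (g^2 + 3*g - 4)/(g^2 + 10*g + 25)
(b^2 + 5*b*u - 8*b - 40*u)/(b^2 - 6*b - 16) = (b + 5*u)/(b + 2)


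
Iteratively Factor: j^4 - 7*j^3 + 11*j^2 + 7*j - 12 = (j - 3)*(j^3 - 4*j^2 - j + 4) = (j - 4)*(j - 3)*(j^2 - 1) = (j - 4)*(j - 3)*(j + 1)*(j - 1)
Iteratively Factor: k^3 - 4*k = (k - 2)*(k^2 + 2*k) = (k - 2)*(k + 2)*(k)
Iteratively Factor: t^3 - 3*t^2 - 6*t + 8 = (t + 2)*(t^2 - 5*t + 4) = (t - 1)*(t + 2)*(t - 4)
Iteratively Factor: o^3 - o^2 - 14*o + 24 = (o - 3)*(o^2 + 2*o - 8) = (o - 3)*(o - 2)*(o + 4)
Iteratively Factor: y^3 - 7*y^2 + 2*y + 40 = (y - 5)*(y^2 - 2*y - 8) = (y - 5)*(y - 4)*(y + 2)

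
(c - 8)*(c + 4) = c^2 - 4*c - 32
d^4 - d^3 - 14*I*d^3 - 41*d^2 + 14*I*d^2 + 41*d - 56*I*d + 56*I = (d - 1)*(d - 8*I)*(d - 7*I)*(d + I)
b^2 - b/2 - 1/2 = (b - 1)*(b + 1/2)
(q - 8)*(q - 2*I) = q^2 - 8*q - 2*I*q + 16*I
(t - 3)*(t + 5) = t^2 + 2*t - 15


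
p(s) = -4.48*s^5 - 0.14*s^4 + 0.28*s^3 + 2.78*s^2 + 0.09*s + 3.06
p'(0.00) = 0.09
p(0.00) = 3.06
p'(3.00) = -1805.19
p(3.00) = -1064.07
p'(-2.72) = -1223.64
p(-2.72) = 677.08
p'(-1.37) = -83.42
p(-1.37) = 28.56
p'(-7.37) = -65858.38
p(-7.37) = 97040.94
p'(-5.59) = -21779.26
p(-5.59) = 24357.09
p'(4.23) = -7175.24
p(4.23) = -6037.53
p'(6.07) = -30469.50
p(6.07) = -36937.98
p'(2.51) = -878.60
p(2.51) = -426.65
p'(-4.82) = -12034.76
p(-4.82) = 11615.32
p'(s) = -22.4*s^4 - 0.56*s^3 + 0.84*s^2 + 5.56*s + 0.09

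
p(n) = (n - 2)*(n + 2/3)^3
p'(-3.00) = -94.37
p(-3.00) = 63.52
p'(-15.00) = -13422.37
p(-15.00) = 50059.96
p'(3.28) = 121.29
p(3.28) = 78.69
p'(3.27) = 120.05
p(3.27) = 77.48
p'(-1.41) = -6.06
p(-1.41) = 1.40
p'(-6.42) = -1026.57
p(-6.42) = 1603.51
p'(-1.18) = -2.65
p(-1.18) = 0.43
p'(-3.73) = -190.06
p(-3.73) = 164.72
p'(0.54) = -4.62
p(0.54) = -2.57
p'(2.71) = 62.79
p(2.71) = 27.34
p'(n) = 3*(n - 2)*(n + 2/3)^2 + (n + 2/3)^3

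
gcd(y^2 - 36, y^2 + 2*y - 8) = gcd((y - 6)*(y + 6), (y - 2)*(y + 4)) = 1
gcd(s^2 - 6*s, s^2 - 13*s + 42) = s - 6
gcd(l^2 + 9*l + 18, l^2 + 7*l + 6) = l + 6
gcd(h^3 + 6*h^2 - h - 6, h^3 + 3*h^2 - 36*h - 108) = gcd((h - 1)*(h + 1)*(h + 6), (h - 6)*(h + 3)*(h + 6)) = h + 6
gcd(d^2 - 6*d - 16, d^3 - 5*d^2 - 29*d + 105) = 1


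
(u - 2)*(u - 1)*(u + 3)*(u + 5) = u^4 + 5*u^3 - 7*u^2 - 29*u + 30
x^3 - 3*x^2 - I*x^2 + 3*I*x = x*(x - 3)*(x - I)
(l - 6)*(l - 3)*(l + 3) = l^3 - 6*l^2 - 9*l + 54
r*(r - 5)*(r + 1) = r^3 - 4*r^2 - 5*r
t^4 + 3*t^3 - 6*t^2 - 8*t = t*(t - 2)*(t + 1)*(t + 4)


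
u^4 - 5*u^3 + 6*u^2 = u^2*(u - 3)*(u - 2)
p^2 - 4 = (p - 2)*(p + 2)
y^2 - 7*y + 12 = (y - 4)*(y - 3)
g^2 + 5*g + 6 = (g + 2)*(g + 3)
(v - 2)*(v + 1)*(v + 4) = v^3 + 3*v^2 - 6*v - 8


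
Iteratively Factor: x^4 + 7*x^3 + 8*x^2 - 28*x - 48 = (x + 2)*(x^3 + 5*x^2 - 2*x - 24) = (x + 2)*(x + 3)*(x^2 + 2*x - 8) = (x + 2)*(x + 3)*(x + 4)*(x - 2)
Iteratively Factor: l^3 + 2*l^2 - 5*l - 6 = (l - 2)*(l^2 + 4*l + 3) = (l - 2)*(l + 3)*(l + 1)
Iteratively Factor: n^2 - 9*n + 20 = (n - 4)*(n - 5)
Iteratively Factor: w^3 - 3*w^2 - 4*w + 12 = (w + 2)*(w^2 - 5*w + 6) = (w - 2)*(w + 2)*(w - 3)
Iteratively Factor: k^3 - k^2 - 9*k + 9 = (k - 3)*(k^2 + 2*k - 3) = (k - 3)*(k - 1)*(k + 3)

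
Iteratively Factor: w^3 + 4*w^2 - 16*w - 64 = (w + 4)*(w^2 - 16) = (w - 4)*(w + 4)*(w + 4)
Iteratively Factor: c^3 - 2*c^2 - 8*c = (c)*(c^2 - 2*c - 8) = c*(c - 4)*(c + 2)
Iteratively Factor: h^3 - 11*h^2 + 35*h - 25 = (h - 1)*(h^2 - 10*h + 25) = (h - 5)*(h - 1)*(h - 5)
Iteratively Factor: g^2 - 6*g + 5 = (g - 1)*(g - 5)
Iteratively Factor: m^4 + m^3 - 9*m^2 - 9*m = (m - 3)*(m^3 + 4*m^2 + 3*m) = (m - 3)*(m + 1)*(m^2 + 3*m) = (m - 3)*(m + 1)*(m + 3)*(m)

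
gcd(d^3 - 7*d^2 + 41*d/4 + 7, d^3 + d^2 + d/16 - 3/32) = d + 1/2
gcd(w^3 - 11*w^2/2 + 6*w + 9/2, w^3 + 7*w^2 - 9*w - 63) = w - 3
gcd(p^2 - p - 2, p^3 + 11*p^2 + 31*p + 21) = p + 1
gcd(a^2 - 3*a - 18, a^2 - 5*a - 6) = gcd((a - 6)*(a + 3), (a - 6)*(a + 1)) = a - 6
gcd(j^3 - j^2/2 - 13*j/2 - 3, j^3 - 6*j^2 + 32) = j + 2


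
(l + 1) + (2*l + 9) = 3*l + 10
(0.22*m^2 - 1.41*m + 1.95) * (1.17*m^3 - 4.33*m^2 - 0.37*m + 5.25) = 0.2574*m^5 - 2.6023*m^4 + 8.3054*m^3 - 6.7668*m^2 - 8.124*m + 10.2375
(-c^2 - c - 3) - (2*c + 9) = -c^2 - 3*c - 12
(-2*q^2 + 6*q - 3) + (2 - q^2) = -3*q^2 + 6*q - 1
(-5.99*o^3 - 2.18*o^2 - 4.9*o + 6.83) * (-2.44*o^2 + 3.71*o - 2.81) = 14.6156*o^5 - 16.9037*o^4 + 20.7001*o^3 - 28.7184*o^2 + 39.1083*o - 19.1923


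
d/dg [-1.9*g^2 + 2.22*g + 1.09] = 2.22 - 3.8*g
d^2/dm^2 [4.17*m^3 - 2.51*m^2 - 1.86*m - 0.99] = 25.02*m - 5.02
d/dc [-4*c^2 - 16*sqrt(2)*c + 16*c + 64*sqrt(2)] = -8*c - 16*sqrt(2) + 16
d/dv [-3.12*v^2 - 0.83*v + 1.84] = -6.24*v - 0.83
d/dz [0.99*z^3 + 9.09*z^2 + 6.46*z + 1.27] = 2.97*z^2 + 18.18*z + 6.46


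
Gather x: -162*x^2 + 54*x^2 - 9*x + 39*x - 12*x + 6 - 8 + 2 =-108*x^2 + 18*x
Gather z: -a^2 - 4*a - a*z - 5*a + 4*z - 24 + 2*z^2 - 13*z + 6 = -a^2 - 9*a + 2*z^2 + z*(-a - 9) - 18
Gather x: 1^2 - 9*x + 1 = 2 - 9*x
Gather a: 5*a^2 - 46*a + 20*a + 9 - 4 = 5*a^2 - 26*a + 5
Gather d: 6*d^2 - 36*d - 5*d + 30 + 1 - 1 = 6*d^2 - 41*d + 30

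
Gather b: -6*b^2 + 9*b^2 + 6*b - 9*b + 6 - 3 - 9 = 3*b^2 - 3*b - 6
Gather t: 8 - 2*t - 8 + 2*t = 0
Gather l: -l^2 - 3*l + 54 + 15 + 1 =-l^2 - 3*l + 70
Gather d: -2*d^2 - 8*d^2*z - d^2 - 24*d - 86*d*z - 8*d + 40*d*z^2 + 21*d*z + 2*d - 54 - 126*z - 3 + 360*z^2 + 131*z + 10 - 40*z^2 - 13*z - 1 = d^2*(-8*z - 3) + d*(40*z^2 - 65*z - 30) + 320*z^2 - 8*z - 48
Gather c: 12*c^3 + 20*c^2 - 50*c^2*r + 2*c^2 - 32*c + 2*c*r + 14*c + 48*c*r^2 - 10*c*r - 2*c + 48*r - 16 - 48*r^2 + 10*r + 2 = 12*c^3 + c^2*(22 - 50*r) + c*(48*r^2 - 8*r - 20) - 48*r^2 + 58*r - 14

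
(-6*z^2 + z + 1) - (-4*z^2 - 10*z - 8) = -2*z^2 + 11*z + 9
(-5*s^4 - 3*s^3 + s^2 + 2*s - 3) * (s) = -5*s^5 - 3*s^4 + s^3 + 2*s^2 - 3*s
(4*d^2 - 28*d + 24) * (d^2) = 4*d^4 - 28*d^3 + 24*d^2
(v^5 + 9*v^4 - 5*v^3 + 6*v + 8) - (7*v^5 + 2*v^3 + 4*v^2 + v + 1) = -6*v^5 + 9*v^4 - 7*v^3 - 4*v^2 + 5*v + 7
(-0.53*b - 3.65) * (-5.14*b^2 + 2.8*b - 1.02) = 2.7242*b^3 + 17.277*b^2 - 9.6794*b + 3.723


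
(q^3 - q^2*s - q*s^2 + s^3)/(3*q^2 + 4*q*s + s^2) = (q^2 - 2*q*s + s^2)/(3*q + s)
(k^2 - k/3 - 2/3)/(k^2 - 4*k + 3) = (k + 2/3)/(k - 3)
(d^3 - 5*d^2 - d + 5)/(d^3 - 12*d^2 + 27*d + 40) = (d - 1)/(d - 8)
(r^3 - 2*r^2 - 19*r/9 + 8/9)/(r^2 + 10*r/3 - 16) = (3*r^2 + 2*r - 1)/(3*(r + 6))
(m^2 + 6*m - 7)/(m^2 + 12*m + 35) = (m - 1)/(m + 5)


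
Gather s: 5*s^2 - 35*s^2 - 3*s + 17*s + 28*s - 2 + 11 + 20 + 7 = -30*s^2 + 42*s + 36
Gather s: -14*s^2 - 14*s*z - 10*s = -14*s^2 + s*(-14*z - 10)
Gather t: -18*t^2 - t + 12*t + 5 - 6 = -18*t^2 + 11*t - 1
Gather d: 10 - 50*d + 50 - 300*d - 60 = -350*d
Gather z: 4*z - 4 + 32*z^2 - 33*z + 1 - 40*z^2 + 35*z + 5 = -8*z^2 + 6*z + 2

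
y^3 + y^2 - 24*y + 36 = (y - 3)*(y - 2)*(y + 6)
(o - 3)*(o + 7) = o^2 + 4*o - 21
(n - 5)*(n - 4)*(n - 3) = n^3 - 12*n^2 + 47*n - 60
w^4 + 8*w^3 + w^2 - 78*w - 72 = (w - 3)*(w + 1)*(w + 4)*(w + 6)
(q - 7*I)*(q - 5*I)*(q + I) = q^3 - 11*I*q^2 - 23*q - 35*I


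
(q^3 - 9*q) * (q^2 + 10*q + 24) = q^5 + 10*q^4 + 15*q^3 - 90*q^2 - 216*q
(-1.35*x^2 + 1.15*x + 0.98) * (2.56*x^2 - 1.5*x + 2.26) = -3.456*x^4 + 4.969*x^3 - 2.2672*x^2 + 1.129*x + 2.2148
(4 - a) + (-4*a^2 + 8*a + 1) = -4*a^2 + 7*a + 5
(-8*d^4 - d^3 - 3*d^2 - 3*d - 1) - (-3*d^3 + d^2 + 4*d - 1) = -8*d^4 + 2*d^3 - 4*d^2 - 7*d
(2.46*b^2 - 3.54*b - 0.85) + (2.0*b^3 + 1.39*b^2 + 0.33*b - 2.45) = 2.0*b^3 + 3.85*b^2 - 3.21*b - 3.3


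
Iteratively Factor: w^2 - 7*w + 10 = (w - 2)*(w - 5)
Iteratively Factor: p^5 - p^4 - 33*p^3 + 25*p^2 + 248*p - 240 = (p + 4)*(p^4 - 5*p^3 - 13*p^2 + 77*p - 60) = (p - 3)*(p + 4)*(p^3 - 2*p^2 - 19*p + 20) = (p - 5)*(p - 3)*(p + 4)*(p^2 + 3*p - 4) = (p - 5)*(p - 3)*(p - 1)*(p + 4)*(p + 4)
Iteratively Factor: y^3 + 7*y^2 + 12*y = (y + 3)*(y^2 + 4*y) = (y + 3)*(y + 4)*(y)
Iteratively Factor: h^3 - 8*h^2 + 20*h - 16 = (h - 2)*(h^2 - 6*h + 8) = (h - 2)^2*(h - 4)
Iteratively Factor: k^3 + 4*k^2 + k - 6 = (k + 2)*(k^2 + 2*k - 3) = (k - 1)*(k + 2)*(k + 3)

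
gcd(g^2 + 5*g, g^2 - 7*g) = g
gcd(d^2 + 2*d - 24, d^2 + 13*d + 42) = d + 6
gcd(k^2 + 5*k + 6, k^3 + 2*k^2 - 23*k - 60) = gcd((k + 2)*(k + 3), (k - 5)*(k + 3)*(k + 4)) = k + 3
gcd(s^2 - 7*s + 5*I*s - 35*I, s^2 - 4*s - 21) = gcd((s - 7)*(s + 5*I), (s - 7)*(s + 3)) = s - 7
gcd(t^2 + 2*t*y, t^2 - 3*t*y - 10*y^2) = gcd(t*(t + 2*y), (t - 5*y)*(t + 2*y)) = t + 2*y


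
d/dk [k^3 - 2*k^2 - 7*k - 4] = 3*k^2 - 4*k - 7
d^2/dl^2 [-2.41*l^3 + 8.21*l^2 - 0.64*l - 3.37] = 16.42 - 14.46*l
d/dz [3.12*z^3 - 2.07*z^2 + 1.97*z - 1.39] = 9.36*z^2 - 4.14*z + 1.97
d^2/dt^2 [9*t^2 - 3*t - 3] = 18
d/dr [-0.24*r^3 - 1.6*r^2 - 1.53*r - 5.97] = -0.72*r^2 - 3.2*r - 1.53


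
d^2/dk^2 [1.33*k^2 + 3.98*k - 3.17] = 2.66000000000000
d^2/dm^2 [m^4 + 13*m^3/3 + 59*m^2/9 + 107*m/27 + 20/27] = 12*m^2 + 26*m + 118/9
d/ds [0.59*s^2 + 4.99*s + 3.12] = 1.18*s + 4.99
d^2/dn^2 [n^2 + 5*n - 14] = 2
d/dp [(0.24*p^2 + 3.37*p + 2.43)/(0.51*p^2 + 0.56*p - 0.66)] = (-1.5843*p^2 - 2.7954*p - 3.585)/(0.2601*p^4 + 0.5712*p^3 - 0.3596*p^2 - 0.7392*p + 0.4356)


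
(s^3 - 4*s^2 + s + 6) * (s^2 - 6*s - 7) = s^5 - 10*s^4 + 18*s^3 + 28*s^2 - 43*s - 42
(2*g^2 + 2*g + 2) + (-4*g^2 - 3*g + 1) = -2*g^2 - g + 3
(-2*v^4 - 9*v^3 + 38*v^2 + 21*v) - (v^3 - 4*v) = -2*v^4 - 10*v^3 + 38*v^2 + 25*v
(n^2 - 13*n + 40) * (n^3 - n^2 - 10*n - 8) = n^5 - 14*n^4 + 43*n^3 + 82*n^2 - 296*n - 320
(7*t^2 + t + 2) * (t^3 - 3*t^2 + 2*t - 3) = 7*t^5 - 20*t^4 + 13*t^3 - 25*t^2 + t - 6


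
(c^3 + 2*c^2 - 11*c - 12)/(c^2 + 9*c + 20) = (c^2 - 2*c - 3)/(c + 5)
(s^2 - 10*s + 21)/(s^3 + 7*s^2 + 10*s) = (s^2 - 10*s + 21)/(s*(s^2 + 7*s + 10))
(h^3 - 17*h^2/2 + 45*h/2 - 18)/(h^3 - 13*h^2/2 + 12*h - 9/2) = (2*h^2 - 11*h + 12)/(2*h^2 - 7*h + 3)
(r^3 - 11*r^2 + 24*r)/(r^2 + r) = (r^2 - 11*r + 24)/(r + 1)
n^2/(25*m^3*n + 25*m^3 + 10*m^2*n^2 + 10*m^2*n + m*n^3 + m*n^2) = n^2/(m*(25*m^2*n + 25*m^2 + 10*m*n^2 + 10*m*n + n^3 + n^2))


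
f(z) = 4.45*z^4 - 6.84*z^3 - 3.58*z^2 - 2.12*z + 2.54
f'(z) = 17.8*z^3 - 20.52*z^2 - 7.16*z - 2.12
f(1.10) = -6.71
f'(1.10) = -11.13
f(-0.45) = 3.57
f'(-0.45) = -4.68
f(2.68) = 69.04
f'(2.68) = 173.94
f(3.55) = 350.65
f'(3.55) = 510.21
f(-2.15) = 153.61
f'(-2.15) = -258.48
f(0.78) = -2.89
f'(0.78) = -11.74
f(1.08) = -6.49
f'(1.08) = -11.36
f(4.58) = 1218.64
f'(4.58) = 1244.73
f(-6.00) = 7131.02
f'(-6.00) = -4542.68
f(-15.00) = 247595.09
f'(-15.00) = -64586.72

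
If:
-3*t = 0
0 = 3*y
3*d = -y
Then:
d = 0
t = 0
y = 0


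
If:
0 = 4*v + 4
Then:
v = -1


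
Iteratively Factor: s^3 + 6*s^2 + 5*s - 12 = (s + 4)*(s^2 + 2*s - 3) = (s + 3)*(s + 4)*(s - 1)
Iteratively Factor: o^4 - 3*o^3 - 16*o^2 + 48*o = (o - 3)*(o^3 - 16*o) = (o - 3)*(o + 4)*(o^2 - 4*o) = o*(o - 3)*(o + 4)*(o - 4)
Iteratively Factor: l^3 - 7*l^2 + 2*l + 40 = (l + 2)*(l^2 - 9*l + 20) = (l - 5)*(l + 2)*(l - 4)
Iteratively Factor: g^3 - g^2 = (g)*(g^2 - g) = g^2*(g - 1)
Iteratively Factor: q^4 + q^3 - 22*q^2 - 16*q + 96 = (q + 3)*(q^3 - 2*q^2 - 16*q + 32) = (q - 2)*(q + 3)*(q^2 - 16) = (q - 4)*(q - 2)*(q + 3)*(q + 4)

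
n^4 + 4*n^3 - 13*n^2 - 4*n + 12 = (n - 2)*(n - 1)*(n + 1)*(n + 6)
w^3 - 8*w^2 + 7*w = w*(w - 7)*(w - 1)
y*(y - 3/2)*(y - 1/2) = y^3 - 2*y^2 + 3*y/4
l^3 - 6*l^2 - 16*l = l*(l - 8)*(l + 2)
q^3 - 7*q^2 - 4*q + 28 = (q - 7)*(q - 2)*(q + 2)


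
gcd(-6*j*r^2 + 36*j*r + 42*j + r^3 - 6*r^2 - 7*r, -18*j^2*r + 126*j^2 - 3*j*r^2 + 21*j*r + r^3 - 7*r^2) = -6*j*r + 42*j + r^2 - 7*r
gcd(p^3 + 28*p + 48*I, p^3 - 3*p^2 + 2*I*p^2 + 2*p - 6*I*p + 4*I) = p + 2*I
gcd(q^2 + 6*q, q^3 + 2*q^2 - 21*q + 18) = q + 6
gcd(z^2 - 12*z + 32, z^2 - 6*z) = 1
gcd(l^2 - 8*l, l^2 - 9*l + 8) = l - 8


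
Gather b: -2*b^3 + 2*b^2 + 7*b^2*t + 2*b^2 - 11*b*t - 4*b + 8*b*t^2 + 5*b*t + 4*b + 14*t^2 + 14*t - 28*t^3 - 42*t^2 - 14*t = -2*b^3 + b^2*(7*t + 4) + b*(8*t^2 - 6*t) - 28*t^3 - 28*t^2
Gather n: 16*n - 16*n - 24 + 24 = 0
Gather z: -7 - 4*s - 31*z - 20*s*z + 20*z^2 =-4*s + 20*z^2 + z*(-20*s - 31) - 7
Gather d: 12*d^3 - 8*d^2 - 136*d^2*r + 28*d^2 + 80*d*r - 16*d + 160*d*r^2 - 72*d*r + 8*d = 12*d^3 + d^2*(20 - 136*r) + d*(160*r^2 + 8*r - 8)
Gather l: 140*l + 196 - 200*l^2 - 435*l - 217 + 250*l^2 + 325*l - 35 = 50*l^2 + 30*l - 56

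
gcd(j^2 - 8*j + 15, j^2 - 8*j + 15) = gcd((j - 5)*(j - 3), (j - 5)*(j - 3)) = j^2 - 8*j + 15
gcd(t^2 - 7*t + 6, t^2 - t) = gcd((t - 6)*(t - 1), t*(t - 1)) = t - 1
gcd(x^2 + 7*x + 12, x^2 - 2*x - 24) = x + 4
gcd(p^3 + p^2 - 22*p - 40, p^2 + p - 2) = p + 2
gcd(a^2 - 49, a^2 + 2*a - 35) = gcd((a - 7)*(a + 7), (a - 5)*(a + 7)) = a + 7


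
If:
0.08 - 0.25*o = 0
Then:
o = 0.32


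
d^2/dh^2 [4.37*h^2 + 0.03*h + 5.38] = 8.74000000000000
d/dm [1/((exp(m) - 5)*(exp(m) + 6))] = (-2*exp(m) - 1)*exp(m)/(exp(4*m) + 2*exp(3*m) - 59*exp(2*m) - 60*exp(m) + 900)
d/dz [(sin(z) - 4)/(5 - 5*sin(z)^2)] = (sin(z)^2 - 8*sin(z) + 1)/(5*cos(z)^3)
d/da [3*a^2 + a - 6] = 6*a + 1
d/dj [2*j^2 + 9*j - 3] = 4*j + 9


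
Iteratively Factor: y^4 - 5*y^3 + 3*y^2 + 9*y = (y - 3)*(y^3 - 2*y^2 - 3*y) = y*(y - 3)*(y^2 - 2*y - 3) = y*(y - 3)^2*(y + 1)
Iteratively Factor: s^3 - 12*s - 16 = (s + 2)*(s^2 - 2*s - 8) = (s + 2)^2*(s - 4)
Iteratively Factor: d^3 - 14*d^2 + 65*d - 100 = (d - 5)*(d^2 - 9*d + 20) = (d - 5)^2*(d - 4)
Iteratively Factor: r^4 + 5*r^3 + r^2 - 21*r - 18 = (r + 3)*(r^3 + 2*r^2 - 5*r - 6) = (r - 2)*(r + 3)*(r^2 + 4*r + 3) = (r - 2)*(r + 1)*(r + 3)*(r + 3)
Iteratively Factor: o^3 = (o)*(o^2) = o^2*(o)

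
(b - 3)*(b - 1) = b^2 - 4*b + 3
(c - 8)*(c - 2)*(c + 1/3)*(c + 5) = c^4 - 14*c^3/3 - 107*c^2/3 + 206*c/3 + 80/3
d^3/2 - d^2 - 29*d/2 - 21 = (d/2 + 1)*(d - 7)*(d + 3)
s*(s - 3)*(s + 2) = s^3 - s^2 - 6*s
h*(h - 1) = h^2 - h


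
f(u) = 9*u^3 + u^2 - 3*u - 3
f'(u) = 27*u^2 + 2*u - 3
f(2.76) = 185.56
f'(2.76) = 208.20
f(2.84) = 202.70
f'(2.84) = 220.45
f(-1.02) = -8.45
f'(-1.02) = 23.05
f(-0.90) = -6.05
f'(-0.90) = 17.07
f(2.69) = 171.35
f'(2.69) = 197.75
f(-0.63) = -2.96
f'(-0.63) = 6.46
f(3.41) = 355.26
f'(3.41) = 317.78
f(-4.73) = -918.85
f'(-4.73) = 591.61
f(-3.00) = -228.00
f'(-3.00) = 234.00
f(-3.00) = -228.00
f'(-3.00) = 234.00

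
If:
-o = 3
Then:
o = -3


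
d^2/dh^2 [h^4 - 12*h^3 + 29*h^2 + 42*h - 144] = 12*h^2 - 72*h + 58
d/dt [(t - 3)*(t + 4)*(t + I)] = 3*t^2 + 2*t*(1 + I) - 12 + I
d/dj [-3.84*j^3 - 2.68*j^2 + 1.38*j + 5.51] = -11.52*j^2 - 5.36*j + 1.38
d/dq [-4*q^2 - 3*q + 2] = -8*q - 3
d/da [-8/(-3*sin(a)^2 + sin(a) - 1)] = 8*(1 - 6*sin(a))*cos(a)/(3*sin(a)^2 - sin(a) + 1)^2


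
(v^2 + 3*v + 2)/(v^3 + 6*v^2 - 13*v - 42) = (v + 1)/(v^2 + 4*v - 21)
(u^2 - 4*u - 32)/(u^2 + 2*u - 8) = (u - 8)/(u - 2)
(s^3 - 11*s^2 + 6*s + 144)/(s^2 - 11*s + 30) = (s^2 - 5*s - 24)/(s - 5)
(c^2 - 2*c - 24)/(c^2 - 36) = (c + 4)/(c + 6)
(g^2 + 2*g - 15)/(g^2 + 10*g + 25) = (g - 3)/(g + 5)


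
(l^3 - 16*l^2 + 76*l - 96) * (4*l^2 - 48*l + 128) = 4*l^5 - 112*l^4 + 1200*l^3 - 6080*l^2 + 14336*l - 12288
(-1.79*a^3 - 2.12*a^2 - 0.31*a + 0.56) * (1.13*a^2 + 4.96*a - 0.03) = -2.0227*a^5 - 11.274*a^4 - 10.8118*a^3 - 0.8412*a^2 + 2.7869*a - 0.0168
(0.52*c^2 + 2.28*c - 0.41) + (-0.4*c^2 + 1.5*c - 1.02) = 0.12*c^2 + 3.78*c - 1.43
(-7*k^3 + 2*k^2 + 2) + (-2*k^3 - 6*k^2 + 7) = -9*k^3 - 4*k^2 + 9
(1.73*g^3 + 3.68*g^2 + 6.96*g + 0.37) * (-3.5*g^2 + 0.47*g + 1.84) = -6.055*g^5 - 12.0669*g^4 - 19.4472*g^3 + 8.7474*g^2 + 12.9803*g + 0.6808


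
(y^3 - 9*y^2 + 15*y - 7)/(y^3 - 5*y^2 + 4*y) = (y^2 - 8*y + 7)/(y*(y - 4))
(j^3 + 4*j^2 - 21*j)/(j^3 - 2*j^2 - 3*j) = (j + 7)/(j + 1)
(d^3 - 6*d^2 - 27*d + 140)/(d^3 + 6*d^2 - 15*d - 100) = (d - 7)/(d + 5)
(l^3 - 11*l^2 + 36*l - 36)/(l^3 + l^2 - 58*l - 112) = (l^3 - 11*l^2 + 36*l - 36)/(l^3 + l^2 - 58*l - 112)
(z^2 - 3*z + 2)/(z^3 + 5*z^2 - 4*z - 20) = (z - 1)/(z^2 + 7*z + 10)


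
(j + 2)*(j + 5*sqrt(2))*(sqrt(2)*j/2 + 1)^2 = j^4/2 + j^3 + 7*sqrt(2)*j^3/2 + 7*sqrt(2)*j^2 + 11*j^2 + 5*sqrt(2)*j + 22*j + 10*sqrt(2)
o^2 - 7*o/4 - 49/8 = (o - 7/2)*(o + 7/4)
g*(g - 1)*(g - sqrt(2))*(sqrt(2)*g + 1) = sqrt(2)*g^4 - sqrt(2)*g^3 - g^3 - sqrt(2)*g^2 + g^2 + sqrt(2)*g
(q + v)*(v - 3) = q*v - 3*q + v^2 - 3*v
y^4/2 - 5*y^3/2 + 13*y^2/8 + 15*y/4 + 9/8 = (y/2 + 1/4)*(y - 3)^2*(y + 1/2)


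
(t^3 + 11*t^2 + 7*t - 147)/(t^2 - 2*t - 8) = (-t^3 - 11*t^2 - 7*t + 147)/(-t^2 + 2*t + 8)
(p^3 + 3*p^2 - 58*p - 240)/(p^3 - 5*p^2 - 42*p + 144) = (p + 5)/(p - 3)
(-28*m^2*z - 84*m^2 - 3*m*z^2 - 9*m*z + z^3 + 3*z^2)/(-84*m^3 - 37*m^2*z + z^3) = (z + 3)/(3*m + z)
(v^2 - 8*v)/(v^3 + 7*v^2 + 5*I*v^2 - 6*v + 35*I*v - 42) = v*(v - 8)/(v^3 + v^2*(7 + 5*I) + v*(-6 + 35*I) - 42)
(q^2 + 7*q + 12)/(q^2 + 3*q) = (q + 4)/q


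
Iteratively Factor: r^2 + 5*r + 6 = (r + 2)*(r + 3)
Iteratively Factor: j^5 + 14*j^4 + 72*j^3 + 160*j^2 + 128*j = (j + 2)*(j^4 + 12*j^3 + 48*j^2 + 64*j) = (j + 2)*(j + 4)*(j^3 + 8*j^2 + 16*j) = (j + 2)*(j + 4)^2*(j^2 + 4*j) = (j + 2)*(j + 4)^3*(j)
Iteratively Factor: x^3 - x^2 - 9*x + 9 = (x - 3)*(x^2 + 2*x - 3) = (x - 3)*(x + 3)*(x - 1)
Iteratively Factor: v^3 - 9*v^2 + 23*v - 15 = (v - 5)*(v^2 - 4*v + 3) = (v - 5)*(v - 1)*(v - 3)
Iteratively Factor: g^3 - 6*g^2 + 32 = (g - 4)*(g^2 - 2*g - 8) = (g - 4)^2*(g + 2)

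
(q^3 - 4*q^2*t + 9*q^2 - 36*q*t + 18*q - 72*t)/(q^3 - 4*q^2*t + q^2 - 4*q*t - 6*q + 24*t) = (q + 6)/(q - 2)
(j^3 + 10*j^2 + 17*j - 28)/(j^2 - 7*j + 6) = (j^2 + 11*j + 28)/(j - 6)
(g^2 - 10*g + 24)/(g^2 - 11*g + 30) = (g - 4)/(g - 5)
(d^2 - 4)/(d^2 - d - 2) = (d + 2)/(d + 1)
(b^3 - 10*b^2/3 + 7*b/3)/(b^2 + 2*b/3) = (3*b^2 - 10*b + 7)/(3*b + 2)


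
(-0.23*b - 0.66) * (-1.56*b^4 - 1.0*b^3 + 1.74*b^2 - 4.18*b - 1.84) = 0.3588*b^5 + 1.2596*b^4 + 0.2598*b^3 - 0.187*b^2 + 3.182*b + 1.2144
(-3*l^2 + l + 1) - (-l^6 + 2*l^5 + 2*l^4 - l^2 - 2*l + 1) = l^6 - 2*l^5 - 2*l^4 - 2*l^2 + 3*l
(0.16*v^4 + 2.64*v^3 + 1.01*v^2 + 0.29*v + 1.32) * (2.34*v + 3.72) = 0.3744*v^5 + 6.7728*v^4 + 12.1842*v^3 + 4.4358*v^2 + 4.1676*v + 4.9104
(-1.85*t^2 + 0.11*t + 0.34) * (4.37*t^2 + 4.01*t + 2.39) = -8.0845*t^4 - 6.9378*t^3 - 2.4946*t^2 + 1.6263*t + 0.8126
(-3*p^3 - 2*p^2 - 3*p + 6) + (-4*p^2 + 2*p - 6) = -3*p^3 - 6*p^2 - p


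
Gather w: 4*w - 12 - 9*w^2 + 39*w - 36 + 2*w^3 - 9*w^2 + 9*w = 2*w^3 - 18*w^2 + 52*w - 48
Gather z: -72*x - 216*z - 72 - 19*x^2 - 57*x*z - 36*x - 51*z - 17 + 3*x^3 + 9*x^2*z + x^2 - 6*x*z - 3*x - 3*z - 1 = 3*x^3 - 18*x^2 - 111*x + z*(9*x^2 - 63*x - 270) - 90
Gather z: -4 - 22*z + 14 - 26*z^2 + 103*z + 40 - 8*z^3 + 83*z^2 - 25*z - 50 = -8*z^3 + 57*z^2 + 56*z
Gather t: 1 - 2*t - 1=-2*t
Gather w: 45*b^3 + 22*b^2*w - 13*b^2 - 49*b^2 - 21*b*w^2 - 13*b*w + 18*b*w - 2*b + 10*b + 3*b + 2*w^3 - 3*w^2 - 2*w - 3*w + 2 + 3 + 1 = 45*b^3 - 62*b^2 + 11*b + 2*w^3 + w^2*(-21*b - 3) + w*(22*b^2 + 5*b - 5) + 6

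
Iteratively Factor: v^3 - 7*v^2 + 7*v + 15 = (v - 5)*(v^2 - 2*v - 3) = (v - 5)*(v - 3)*(v + 1)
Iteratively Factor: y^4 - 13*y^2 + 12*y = (y - 1)*(y^3 + y^2 - 12*y) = (y - 3)*(y - 1)*(y^2 + 4*y) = y*(y - 3)*(y - 1)*(y + 4)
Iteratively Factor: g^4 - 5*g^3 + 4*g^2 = (g)*(g^3 - 5*g^2 + 4*g) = g^2*(g^2 - 5*g + 4) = g^2*(g - 4)*(g - 1)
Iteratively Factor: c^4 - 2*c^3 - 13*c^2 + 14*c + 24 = (c - 2)*(c^3 - 13*c - 12) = (c - 2)*(c + 3)*(c^2 - 3*c - 4) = (c - 4)*(c - 2)*(c + 3)*(c + 1)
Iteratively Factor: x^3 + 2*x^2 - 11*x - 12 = (x - 3)*(x^2 + 5*x + 4) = (x - 3)*(x + 1)*(x + 4)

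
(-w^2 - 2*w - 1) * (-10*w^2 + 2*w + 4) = 10*w^4 + 18*w^3 + 2*w^2 - 10*w - 4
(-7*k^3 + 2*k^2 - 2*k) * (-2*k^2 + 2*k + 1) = 14*k^5 - 18*k^4 + k^3 - 2*k^2 - 2*k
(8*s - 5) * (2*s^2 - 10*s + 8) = 16*s^3 - 90*s^2 + 114*s - 40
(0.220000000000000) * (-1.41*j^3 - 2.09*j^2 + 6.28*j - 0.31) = -0.3102*j^3 - 0.4598*j^2 + 1.3816*j - 0.0682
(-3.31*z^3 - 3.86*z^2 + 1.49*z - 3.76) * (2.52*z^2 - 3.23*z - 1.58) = -8.3412*z^5 + 0.9641*z^4 + 21.4524*z^3 - 8.1891*z^2 + 9.7906*z + 5.9408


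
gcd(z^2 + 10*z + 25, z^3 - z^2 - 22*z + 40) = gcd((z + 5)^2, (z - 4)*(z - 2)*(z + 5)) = z + 5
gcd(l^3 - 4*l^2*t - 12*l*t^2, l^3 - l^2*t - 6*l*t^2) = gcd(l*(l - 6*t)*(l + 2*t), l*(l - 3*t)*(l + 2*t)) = l^2 + 2*l*t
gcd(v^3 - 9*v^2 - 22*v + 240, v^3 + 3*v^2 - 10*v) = v + 5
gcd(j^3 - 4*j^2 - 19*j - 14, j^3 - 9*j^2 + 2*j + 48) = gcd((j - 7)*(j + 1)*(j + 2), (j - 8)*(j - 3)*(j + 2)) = j + 2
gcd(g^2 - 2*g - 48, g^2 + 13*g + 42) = g + 6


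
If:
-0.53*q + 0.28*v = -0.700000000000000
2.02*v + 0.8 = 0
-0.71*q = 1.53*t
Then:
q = 1.11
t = -0.52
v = -0.40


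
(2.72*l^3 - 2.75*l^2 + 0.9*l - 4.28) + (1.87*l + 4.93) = 2.72*l^3 - 2.75*l^2 + 2.77*l + 0.649999999999999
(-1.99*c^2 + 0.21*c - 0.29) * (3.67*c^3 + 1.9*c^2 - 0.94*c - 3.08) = -7.3033*c^5 - 3.0103*c^4 + 1.2053*c^3 + 5.3808*c^2 - 0.3742*c + 0.8932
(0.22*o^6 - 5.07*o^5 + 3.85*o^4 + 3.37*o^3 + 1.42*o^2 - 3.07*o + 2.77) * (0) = 0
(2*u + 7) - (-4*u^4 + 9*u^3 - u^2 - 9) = 4*u^4 - 9*u^3 + u^2 + 2*u + 16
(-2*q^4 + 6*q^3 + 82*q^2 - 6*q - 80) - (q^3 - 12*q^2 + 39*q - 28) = -2*q^4 + 5*q^3 + 94*q^2 - 45*q - 52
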